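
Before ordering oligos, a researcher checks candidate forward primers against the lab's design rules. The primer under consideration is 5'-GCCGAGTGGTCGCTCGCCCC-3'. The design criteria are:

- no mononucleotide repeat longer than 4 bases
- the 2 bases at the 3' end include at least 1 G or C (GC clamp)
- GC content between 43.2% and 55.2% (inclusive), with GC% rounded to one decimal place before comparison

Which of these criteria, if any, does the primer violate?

Fails: GC content.

Base counts: A=1, T=3, G=7, C=9 (length 20).
homopolymer run: longest run = 4 ✓
GC clamp: 3' end CC has 2 G/C ✓
GC content: GC 16/20 = 80.0%, outside 43.2–55.2% ✗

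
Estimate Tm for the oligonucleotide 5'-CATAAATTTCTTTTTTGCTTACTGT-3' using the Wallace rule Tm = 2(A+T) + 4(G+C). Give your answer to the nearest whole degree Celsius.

Base counts: A=5, T=14, G=2, C=4 (length 25).
Tm = 2·(5+14) + 4·(2+4) = 2·19 + 4·6 = 38 + 24 = 62°C.

62°C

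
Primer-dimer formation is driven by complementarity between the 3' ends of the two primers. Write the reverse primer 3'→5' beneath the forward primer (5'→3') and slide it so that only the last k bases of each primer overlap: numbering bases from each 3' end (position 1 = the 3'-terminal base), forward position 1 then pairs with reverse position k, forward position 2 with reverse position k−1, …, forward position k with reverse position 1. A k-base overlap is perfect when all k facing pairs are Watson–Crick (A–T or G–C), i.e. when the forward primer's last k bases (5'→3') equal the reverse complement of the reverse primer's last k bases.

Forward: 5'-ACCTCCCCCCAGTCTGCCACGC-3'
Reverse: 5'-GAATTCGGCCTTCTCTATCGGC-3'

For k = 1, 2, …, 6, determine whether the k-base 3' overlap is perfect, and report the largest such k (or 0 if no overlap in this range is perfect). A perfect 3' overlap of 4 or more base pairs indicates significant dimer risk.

Longest perfect overlap: 2 complementary base pairs; below the dimer-risk threshold (threshold 4).

Last 6 bases (5'→3') — forward …CCACGC, reverse …ATCGGC.
Reverse complement of the reverse primer's last 6 bases: GCCGAT; its first k bases are the reverse complement of the reverse primer's last k bases, so a perfect k-base overlap needs the forward primer's last k bases to equal them.
Comparing (forward last k vs required): k=1: C vs G ✗; k=2: GC vs GC ✓; k=3: CGC vs GCC ✗; k=4: ACGC vs GCCG ✗; k=5: CACGC vs GCCGA ✗; k=6: CCACGC vs GCCGAT ✗.
Only k = 2 is perfect, so the longest perfect 3' overlap is 2.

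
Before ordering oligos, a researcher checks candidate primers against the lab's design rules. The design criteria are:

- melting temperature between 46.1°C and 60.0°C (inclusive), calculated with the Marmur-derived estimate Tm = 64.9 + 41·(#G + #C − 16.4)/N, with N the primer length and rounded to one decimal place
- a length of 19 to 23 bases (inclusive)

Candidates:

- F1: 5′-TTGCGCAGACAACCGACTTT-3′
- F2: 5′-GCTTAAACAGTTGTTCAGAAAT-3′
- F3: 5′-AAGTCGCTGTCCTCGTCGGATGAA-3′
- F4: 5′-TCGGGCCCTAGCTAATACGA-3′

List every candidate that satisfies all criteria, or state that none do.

F1 (20 nt, A=5 T=5 G=4 C=6): Tm = 64.9 + 41·(10 − 16.4)/20 = 51.8°C ✓; length 20 ✓ — passes.
F2 (22 nt, A=8 T=7 G=4 C=3): Tm = 64.9 + 41·(7 − 16.4)/22 = 47.4°C ✓; length 22 ✓ — passes.
F3 (24 nt, A=5 T=6 G=7 C=6): Tm = 64.9 + 41·(13 − 16.4)/24 = 59.1°C ✓; length 24, outside 19–23 ✗ — fails.
F4 (20 nt, A=5 T=4 G=5 C=6): Tm = 64.9 + 41·(11 − 16.4)/20 = 53.8°C ✓; length 20 ✓ — passes.

F1, F2 and F4.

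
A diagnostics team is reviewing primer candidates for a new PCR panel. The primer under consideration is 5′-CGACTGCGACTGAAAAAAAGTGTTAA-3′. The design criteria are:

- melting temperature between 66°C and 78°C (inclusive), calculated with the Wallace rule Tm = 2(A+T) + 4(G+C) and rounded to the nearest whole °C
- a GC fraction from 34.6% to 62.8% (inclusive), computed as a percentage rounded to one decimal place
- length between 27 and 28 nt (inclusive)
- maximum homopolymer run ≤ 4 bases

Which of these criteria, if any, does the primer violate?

Fails: length, homopolymer run.

Base counts: A=11, T=5, G=6, C=4 (length 26).
Tm: Tm = 2·16 + 4·10 = 72°C ✓
GC content: GC 10/26 = 38.5% ✓
length: length 26, outside 27–28 ✗
homopolymer run: longest run = 7, exceeds 4 ✗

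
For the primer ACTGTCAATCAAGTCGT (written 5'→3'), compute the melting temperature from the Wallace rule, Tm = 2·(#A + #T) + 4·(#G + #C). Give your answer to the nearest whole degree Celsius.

Base counts: A=5, T=5, G=3, C=4 (length 17).
Tm = 2·(5+5) + 4·(3+4) = 2·10 + 4·7 = 20 + 28 = 48°C.

48°C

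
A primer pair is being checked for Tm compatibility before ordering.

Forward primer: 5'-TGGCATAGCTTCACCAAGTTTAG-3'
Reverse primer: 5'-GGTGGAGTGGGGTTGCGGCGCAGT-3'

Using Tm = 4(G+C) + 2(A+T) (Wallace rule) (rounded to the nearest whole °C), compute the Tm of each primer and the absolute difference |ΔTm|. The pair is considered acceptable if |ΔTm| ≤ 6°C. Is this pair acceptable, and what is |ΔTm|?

|ΔTm| = 16°C; the pair is not acceptable.

Forward: A=6 T=7 G=5 C=5 → Tm = 2·13 + 4·10 = 66°C.
Reverse: A=2 T=5 G=14 C=3 → Tm = 2·7 + 4·17 = 82°C.
|ΔTm| = |66 − 82| = 16°C, > 6°C.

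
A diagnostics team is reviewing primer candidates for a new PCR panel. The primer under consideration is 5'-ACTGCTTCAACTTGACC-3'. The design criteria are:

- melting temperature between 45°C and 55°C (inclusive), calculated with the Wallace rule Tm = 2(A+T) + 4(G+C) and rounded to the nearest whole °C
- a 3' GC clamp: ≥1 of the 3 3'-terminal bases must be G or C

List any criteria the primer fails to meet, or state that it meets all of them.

Base counts: A=4, T=5, G=2, C=6 (length 17).
Tm: Tm = 2·9 + 4·8 = 50°C ✓
GC clamp: 3' end ACC has 2 G/C ✓

Meets all criteria.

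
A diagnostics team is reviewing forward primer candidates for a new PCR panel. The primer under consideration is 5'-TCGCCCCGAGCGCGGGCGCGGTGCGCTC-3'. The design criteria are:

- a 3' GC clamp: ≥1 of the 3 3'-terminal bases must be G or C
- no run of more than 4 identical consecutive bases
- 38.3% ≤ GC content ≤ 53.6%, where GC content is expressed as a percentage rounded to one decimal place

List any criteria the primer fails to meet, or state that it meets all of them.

Fails: GC content.

Base counts: A=1, T=3, G=12, C=12 (length 28).
GC clamp: 3' end CTC has 2 G/C ✓
homopolymer run: longest run = 4 ✓
GC content: GC 24/28 = 85.7%, outside 38.3–53.6% ✗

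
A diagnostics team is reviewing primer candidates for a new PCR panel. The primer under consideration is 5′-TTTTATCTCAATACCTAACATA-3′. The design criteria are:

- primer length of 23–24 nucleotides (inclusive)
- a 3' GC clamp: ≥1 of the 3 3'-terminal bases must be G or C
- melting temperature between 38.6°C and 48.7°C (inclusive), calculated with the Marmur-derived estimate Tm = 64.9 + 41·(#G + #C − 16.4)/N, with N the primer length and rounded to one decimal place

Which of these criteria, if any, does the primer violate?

Base counts: A=8, T=9, G=0, C=5 (length 22).
length: length 22, outside 23–24 ✗
GC clamp: 3' end ATA has 0 G/C, need ≥1 ✗
Tm: Tm = 64.9 + 41·(5 − 16.4)/22 = 43.7°C ✓

Fails: length, GC clamp.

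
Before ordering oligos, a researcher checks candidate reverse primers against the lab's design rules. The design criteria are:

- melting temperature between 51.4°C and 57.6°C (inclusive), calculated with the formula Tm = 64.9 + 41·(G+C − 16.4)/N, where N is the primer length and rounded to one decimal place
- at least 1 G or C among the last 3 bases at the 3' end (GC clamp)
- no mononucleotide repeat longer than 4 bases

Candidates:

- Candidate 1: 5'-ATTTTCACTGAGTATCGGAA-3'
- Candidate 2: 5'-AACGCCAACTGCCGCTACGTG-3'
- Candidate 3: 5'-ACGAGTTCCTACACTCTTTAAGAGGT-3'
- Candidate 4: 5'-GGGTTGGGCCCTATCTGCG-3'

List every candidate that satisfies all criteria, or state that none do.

Candidate 1 (20 nt, A=6 T=7 G=4 C=3): Tm = 64.9 + 41·(7 − 16.4)/20 = 45.6°C, outside 51.4–57.6°C ✗; 3' end GAA has 1 G/C ✓; longest run = 4 ✓ — fails.
Candidate 2 (21 nt, A=5 T=3 G=5 C=8): Tm = 64.9 + 41·(13 − 16.4)/21 = 58.3°C, outside 51.4–57.6°C ✗; 3' end GTG has 2 G/C ✓; longest run = 2 ✓ — fails.
Candidate 3 (26 nt, A=7 T=8 G=5 C=6): Tm = 64.9 + 41·(11 − 16.4)/26 = 56.4°C ✓; 3' end GGT has 2 G/C ✓; longest run = 3 ✓ — passes.
Candidate 4 (19 nt, A=1 T=5 G=8 C=5): Tm = 64.9 + 41·(13 − 16.4)/19 = 57.6°C ✓; 3' end GCG has 3 G/C ✓; longest run = 3 ✓ — passes.

Candidate 3 and Candidate 4.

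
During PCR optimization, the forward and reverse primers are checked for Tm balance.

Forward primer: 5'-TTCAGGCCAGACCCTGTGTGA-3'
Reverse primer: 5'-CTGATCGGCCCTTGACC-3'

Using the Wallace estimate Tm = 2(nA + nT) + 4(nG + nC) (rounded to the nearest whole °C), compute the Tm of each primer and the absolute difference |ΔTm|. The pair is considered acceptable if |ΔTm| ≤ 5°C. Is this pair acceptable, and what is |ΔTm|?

Forward: A=4 T=5 G=6 C=6 → Tm = 2·9 + 4·12 = 66°C.
Reverse: A=2 T=4 G=4 C=7 → Tm = 2·6 + 4·11 = 56°C.
|ΔTm| = |66 − 56| = 10°C, > 5°C.

|ΔTm| = 10°C; the pair is not acceptable.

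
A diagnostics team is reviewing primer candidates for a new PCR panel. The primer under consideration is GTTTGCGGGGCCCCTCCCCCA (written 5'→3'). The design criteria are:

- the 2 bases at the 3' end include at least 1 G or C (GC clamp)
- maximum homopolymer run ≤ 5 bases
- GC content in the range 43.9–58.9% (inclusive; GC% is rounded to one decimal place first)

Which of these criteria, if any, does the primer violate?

Fails: GC content.

Base counts: A=1, T=4, G=6, C=10 (length 21).
GC clamp: 3' end CA has 1 G/C ✓
homopolymer run: longest run = 5 ✓
GC content: GC 16/21 = 76.2%, outside 43.9–58.9% ✗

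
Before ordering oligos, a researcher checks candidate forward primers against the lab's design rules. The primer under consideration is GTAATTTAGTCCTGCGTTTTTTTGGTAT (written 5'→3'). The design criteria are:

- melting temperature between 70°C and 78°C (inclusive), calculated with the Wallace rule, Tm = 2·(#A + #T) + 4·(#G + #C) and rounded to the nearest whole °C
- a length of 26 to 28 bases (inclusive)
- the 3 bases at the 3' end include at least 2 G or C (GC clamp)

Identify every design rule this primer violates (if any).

Fails: GC clamp.

Base counts: A=4, T=15, G=6, C=3 (length 28).
Tm: Tm = 2·19 + 4·9 = 74°C ✓
length: length 28 ✓
GC clamp: 3' end TAT has 0 G/C, need ≥2 ✗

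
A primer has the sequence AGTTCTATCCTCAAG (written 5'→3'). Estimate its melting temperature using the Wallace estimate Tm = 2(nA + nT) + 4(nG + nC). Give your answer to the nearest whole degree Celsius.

42°C

Base counts: A=4, T=5, G=2, C=4 (length 15).
Tm = 2·(4+5) + 4·(2+4) = 2·9 + 4·6 = 18 + 24 = 42°C.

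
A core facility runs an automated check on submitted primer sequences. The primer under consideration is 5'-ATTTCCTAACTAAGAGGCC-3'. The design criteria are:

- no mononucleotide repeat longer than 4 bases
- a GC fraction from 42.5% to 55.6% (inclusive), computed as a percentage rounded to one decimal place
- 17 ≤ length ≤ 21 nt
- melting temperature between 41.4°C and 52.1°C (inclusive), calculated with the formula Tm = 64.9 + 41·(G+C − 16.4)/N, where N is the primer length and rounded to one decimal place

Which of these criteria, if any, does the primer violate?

Base counts: A=6, T=5, G=3, C=5 (length 19).
homopolymer run: longest run = 3 ✓
GC content: GC 8/19 = 42.1%, outside 42.5–55.6% ✗
length: length 19 ✓
Tm: Tm = 64.9 + 41·(8 − 16.4)/19 = 46.8°C ✓

Fails: GC content.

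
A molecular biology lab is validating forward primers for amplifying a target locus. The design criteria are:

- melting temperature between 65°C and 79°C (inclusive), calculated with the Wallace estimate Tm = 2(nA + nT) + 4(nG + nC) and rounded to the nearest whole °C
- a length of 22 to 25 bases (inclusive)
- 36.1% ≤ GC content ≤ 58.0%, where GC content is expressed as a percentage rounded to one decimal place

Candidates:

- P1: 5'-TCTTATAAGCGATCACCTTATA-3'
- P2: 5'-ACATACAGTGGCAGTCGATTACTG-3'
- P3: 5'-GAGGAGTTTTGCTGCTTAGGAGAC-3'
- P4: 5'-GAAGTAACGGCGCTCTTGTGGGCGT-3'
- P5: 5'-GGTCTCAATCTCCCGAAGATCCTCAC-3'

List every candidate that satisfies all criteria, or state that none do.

P1 (22 nt, A=7 T=8 G=2 C=5): Tm = 2·15 + 4·7 = 58°C, outside 65–79°C ✗; length 22 ✓; GC 7/22 = 31.8%, outside 36.1–58.0% ✗ — fails.
P2 (24 nt, A=7 T=6 G=6 C=5): Tm = 2·13 + 4·11 = 70°C ✓; length 24 ✓; GC 11/24 = 45.8% ✓ — passes.
P3 (24 nt, A=5 T=7 G=9 C=3): Tm = 2·12 + 4·12 = 72°C ✓; length 24 ✓; GC 12/24 = 50.0% ✓ — passes.
P4 (25 nt, A=4 T=6 G=10 C=5): Tm = 2·10 + 4·15 = 80°C, outside 65–79°C ✗; length 25 ✓; GC 15/25 = 60.0%, outside 36.1–58.0% ✗ — fails.
P5 (26 nt, A=6 T=6 G=4 C=10): Tm = 2·12 + 4·14 = 80°C, outside 65–79°C ✗; length 26, outside 22–25 ✗; GC 14/26 = 53.8% ✓ — fails.

P2 and P3.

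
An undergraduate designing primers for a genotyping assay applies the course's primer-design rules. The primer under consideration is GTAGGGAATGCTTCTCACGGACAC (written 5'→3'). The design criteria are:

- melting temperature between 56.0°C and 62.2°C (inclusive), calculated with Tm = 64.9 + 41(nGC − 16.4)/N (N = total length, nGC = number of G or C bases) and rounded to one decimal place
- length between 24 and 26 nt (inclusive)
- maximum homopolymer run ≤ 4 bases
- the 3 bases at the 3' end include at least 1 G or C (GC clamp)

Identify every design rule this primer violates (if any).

Meets all criteria.

Base counts: A=6, T=5, G=7, C=6 (length 24).
Tm: Tm = 64.9 + 41·(13 − 16.4)/24 = 59.1°C ✓
length: length 24 ✓
homopolymer run: longest run = 3 ✓
GC clamp: 3' end CAC has 2 G/C ✓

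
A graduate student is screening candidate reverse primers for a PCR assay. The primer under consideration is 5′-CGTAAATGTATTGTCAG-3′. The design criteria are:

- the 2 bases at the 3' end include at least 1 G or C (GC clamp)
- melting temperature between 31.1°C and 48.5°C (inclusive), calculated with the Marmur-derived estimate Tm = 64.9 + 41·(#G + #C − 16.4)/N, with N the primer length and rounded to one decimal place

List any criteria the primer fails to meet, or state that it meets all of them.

Meets all criteria.

Base counts: A=5, T=6, G=4, C=2 (length 17).
GC clamp: 3' end AG has 1 G/C ✓
Tm: Tm = 64.9 + 41·(6 − 16.4)/17 = 39.8°C ✓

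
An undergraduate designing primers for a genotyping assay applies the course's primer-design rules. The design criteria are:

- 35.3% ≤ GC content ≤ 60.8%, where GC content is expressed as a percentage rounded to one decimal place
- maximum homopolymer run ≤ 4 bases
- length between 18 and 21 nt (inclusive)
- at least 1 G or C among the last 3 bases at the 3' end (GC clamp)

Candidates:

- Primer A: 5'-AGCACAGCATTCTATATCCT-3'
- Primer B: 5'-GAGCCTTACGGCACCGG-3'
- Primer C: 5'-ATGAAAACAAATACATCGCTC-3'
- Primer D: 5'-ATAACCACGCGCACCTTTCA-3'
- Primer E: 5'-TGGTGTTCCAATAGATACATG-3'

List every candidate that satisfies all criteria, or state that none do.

Primer A (20 nt, A=6 T=6 G=2 C=6): GC 8/20 = 40.0% ✓; longest run = 2 ✓; length 20 ✓; 3' end CCT has 2 G/C ✓ — passes.
Primer B (17 nt, A=3 T=2 G=6 C=6): GC 12/17 = 70.6%, outside 35.3–60.8% ✗; longest run = 2 ✓; length 17, outside 18–21 ✗; 3' end CGG has 3 G/C ✓ — fails.
Primer C (21 nt, A=10 T=4 G=2 C=5): GC 7/21 = 33.3%, outside 35.3–60.8% ✗; longest run = 4 ✓; length 21 ✓; 3' end CTC has 2 G/C ✓ — fails.
Primer D (20 nt, A=6 T=4 G=2 C=8): GC 10/20 = 50.0% ✓; longest run = 3 ✓; length 20 ✓; 3' end TCA has 1 G/C ✓ — passes.
Primer E (21 nt, A=6 T=7 G=5 C=3): GC 8/21 = 38.1% ✓; longest run = 2 ✓; length 21 ✓; 3' end ATG has 1 G/C ✓ — passes.

Primer A, Primer D and Primer E.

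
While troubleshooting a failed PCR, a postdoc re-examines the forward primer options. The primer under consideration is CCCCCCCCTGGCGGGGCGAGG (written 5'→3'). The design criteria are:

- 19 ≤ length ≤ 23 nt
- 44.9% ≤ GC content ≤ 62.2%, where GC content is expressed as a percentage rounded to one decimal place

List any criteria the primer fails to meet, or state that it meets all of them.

Fails: GC content.

Base counts: A=1, T=1, G=9, C=10 (length 21).
length: length 21 ✓
GC content: GC 19/21 = 90.5%, outside 44.9–62.2% ✗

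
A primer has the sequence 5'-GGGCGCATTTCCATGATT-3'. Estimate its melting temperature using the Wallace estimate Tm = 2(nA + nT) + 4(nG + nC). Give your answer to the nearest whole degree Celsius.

Base counts: A=3, T=6, G=5, C=4 (length 18).
Tm = 2·(3+6) + 4·(5+4) = 2·9 + 4·9 = 18 + 36 = 54°C.

54°C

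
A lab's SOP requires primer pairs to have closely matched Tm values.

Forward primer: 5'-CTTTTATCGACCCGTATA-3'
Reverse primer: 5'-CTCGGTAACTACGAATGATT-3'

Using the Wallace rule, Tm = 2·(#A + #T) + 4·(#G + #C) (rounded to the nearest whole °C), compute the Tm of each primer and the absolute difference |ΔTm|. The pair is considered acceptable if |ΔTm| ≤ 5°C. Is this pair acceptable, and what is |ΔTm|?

|ΔTm| = 6°C; the pair is not acceptable.

Forward: A=4 T=7 G=2 C=5 → Tm = 2·11 + 4·7 = 50°C.
Reverse: A=6 T=6 G=4 C=4 → Tm = 2·12 + 4·8 = 56°C.
|ΔTm| = |50 − 56| = 6°C, > 5°C.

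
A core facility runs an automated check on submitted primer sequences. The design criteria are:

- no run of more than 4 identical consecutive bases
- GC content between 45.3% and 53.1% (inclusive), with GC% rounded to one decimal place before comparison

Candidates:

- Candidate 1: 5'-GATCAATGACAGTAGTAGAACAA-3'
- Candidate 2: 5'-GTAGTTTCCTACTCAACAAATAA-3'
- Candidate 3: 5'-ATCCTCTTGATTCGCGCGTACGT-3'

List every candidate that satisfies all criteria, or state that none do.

Candidate 1 (23 nt, A=11 T=4 G=5 C=3): longest run = 2 ✓; GC 8/23 = 34.8%, outside 45.3–53.1% ✗ — fails.
Candidate 2 (23 nt, A=9 T=7 G=2 C=5): longest run = 3 ✓; GC 7/23 = 30.4%, outside 45.3–53.1% ✗ — fails.
Candidate 3 (23 nt, A=3 T=8 G=5 C=7): longest run = 2 ✓; GC 12/23 = 52.2% ✓ — passes.

Candidate 3 only.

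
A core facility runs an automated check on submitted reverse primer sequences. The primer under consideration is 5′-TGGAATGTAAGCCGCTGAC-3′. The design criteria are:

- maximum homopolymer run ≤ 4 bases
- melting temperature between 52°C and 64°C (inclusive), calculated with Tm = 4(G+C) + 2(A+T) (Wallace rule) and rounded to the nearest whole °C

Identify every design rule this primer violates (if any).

Base counts: A=5, T=4, G=6, C=4 (length 19).
homopolymer run: longest run = 2 ✓
Tm: Tm = 2·9 + 4·10 = 58°C ✓

Meets all criteria.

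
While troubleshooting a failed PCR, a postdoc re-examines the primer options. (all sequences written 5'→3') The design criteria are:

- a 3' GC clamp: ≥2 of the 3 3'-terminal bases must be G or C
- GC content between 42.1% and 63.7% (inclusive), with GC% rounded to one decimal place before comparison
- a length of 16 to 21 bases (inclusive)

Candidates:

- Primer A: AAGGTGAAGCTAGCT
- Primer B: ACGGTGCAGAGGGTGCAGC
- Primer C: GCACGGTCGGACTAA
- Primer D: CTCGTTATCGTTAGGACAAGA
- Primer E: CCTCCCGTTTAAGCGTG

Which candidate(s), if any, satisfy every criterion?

Primer E only.

Primer A (15 nt, A=5 T=3 G=5 C=2): 3' end GCT has 2 G/C ✓; GC 7/15 = 46.7% ✓; length 15, outside 16–21 ✗ — fails.
Primer B (19 nt, A=4 T=2 G=9 C=4): 3' end AGC has 2 G/C ✓; GC 13/19 = 68.4%, outside 42.1–63.7% ✗; length 19 ✓ — fails.
Primer C (15 nt, A=4 T=2 G=5 C=4): 3' end TAA has 0 G/C, need ≥2 ✗; GC 9/15 = 60.0% ✓; length 15, outside 16–21 ✗ — fails.
Primer D (21 nt, A=6 T=6 G=5 C=4): 3' end AGA has 1 G/C, need ≥2 ✗; GC 9/21 = 42.9% ✓; length 21 ✓ — fails.
Primer E (17 nt, A=2 T=5 G=4 C=6): 3' end GTG has 2 G/C ✓; GC 10/17 = 58.8% ✓; length 17 ✓ — passes.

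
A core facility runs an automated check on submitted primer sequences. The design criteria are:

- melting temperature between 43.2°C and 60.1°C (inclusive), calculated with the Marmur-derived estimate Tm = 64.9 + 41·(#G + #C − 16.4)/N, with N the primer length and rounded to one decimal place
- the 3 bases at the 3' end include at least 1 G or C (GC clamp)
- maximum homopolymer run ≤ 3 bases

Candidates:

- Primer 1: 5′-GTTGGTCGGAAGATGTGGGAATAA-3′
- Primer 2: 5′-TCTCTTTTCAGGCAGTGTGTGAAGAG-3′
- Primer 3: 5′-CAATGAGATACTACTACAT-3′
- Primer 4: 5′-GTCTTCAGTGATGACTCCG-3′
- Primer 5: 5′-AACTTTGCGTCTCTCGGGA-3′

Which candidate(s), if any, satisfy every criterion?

Primer 1 (24 nt, A=7 T=6 G=10 C=1): Tm = 64.9 + 41·(11 − 16.4)/24 = 55.7°C ✓; 3' end TAA has 0 G/C, need ≥1 ✗; longest run = 3 ✓ — fails.
Primer 2 (26 nt, A=5 T=9 G=8 C=4): Tm = 64.9 + 41·(12 − 16.4)/26 = 58.0°C ✓; 3' end GAG has 2 G/C ✓; longest run = 4, exceeds 3 ✗ — fails.
Primer 3 (19 nt, A=8 T=5 G=2 C=4): Tm = 64.9 + 41·(6 − 16.4)/19 = 42.5°C, outside 43.2–60.1°C ✗; 3' end CAT has 1 G/C ✓; longest run = 2 ✓ — fails.
Primer 4 (19 nt, A=3 T=6 G=5 C=5): Tm = 64.9 + 41·(10 − 16.4)/19 = 51.1°C ✓; 3' end CCG has 3 G/C ✓; longest run = 2 ✓ — passes.
Primer 5 (19 nt, A=3 T=6 G=5 C=5): Tm = 64.9 + 41·(10 − 16.4)/19 = 51.1°C ✓; 3' end GGA has 2 G/C ✓; longest run = 3 ✓ — passes.

Primer 4 and Primer 5.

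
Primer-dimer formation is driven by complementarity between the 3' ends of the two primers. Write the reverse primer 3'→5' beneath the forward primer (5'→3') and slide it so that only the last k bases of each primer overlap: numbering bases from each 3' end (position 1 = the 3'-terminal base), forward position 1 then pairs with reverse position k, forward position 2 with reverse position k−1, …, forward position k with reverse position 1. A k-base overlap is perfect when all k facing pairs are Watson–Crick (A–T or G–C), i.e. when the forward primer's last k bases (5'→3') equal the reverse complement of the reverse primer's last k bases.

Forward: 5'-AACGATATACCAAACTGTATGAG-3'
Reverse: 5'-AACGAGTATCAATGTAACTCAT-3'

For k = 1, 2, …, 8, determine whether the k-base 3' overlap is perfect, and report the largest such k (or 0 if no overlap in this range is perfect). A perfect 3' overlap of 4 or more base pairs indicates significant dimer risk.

Last 8 bases (5'→3') — forward …TGTATGAG, reverse …TAACTCAT.
Reverse complement of the reverse primer's last 8 bases: ATGAGTTA; its first k bases are the reverse complement of the reverse primer's last k bases, so a perfect k-base overlap needs the forward primer's last k bases to equal them.
Comparing (forward last k vs required): k=1: G vs A ✗; k=2: AG vs AT ✗; k=3: GAG vs ATG ✗; k=4: TGAG vs ATGA ✗; k=5: ATGAG vs ATGAG ✓; k=6: TATGAG vs ATGAGT ✗; k=7: GTATGAG vs ATGAGTT ✗; k=8: TGTATGAG vs ATGAGTTA ✗.
Only k = 5 is perfect, so the longest perfect 3' overlap is 5.

Longest perfect overlap: 5 complementary base pairs; significant dimer risk (threshold 4).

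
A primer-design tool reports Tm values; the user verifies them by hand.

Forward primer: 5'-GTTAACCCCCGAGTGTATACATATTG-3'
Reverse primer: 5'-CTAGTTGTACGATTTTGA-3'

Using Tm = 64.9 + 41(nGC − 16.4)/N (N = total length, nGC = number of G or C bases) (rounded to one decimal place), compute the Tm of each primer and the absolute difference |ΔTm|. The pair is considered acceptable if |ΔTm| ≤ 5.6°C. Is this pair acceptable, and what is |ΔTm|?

Forward: G+C = 11, N = 26 → Tm = 64.9 + 41·(11 − 16.4)/26 = 56.4°C.
Reverse: G+C = 6, N = 18 → Tm = 64.9 + 41·(6 − 16.4)/18 = 41.2°C.
|ΔTm| = |56.4 − 41.2| = 15.2°C, > 5.6°C.

|ΔTm| = 15.2°C; the pair is not acceptable.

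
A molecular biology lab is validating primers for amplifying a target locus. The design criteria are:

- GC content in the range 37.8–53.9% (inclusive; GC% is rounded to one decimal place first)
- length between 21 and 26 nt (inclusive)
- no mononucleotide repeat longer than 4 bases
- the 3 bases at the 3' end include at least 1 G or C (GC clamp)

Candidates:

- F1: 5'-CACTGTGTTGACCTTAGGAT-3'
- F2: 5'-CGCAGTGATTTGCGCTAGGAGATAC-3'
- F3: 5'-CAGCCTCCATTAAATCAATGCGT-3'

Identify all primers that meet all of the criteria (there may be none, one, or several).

F2 and F3.

F1 (20 nt, A=4 T=7 G=5 C=4): GC 9/20 = 45.0% ✓; length 20, outside 21–26 ✗; longest run = 2 ✓; 3' end GAT has 1 G/C ✓ — fails.
F2 (25 nt, A=6 T=6 G=8 C=5): GC 13/25 = 52.0% ✓; length 25 ✓; longest run = 3 ✓; 3' end TAC has 1 G/C ✓ — passes.
F3 (23 nt, A=7 T=6 G=3 C=7): GC 10/23 = 43.5% ✓; length 23 ✓; longest run = 3 ✓; 3' end CGT has 2 G/C ✓ — passes.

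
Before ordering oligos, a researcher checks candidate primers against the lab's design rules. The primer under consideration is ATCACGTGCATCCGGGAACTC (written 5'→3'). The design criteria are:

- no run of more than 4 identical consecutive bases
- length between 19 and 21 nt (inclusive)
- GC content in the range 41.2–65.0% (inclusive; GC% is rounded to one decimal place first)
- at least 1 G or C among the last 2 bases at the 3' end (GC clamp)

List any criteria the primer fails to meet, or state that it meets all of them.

Meets all criteria.

Base counts: A=5, T=4, G=5, C=7 (length 21).
homopolymer run: longest run = 3 ✓
length: length 21 ✓
GC content: GC 12/21 = 57.1% ✓
GC clamp: 3' end TC has 1 G/C ✓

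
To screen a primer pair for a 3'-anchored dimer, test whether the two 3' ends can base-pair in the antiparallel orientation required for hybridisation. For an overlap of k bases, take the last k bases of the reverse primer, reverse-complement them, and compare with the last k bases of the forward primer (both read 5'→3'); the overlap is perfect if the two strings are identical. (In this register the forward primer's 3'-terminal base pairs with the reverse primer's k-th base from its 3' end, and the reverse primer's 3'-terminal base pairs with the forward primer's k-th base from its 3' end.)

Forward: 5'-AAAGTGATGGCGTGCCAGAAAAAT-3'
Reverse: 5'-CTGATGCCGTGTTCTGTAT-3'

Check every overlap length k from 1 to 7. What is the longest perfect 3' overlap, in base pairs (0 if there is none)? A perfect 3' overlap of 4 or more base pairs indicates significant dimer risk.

Last 7 bases (5'→3') — forward …GAAAAAT, reverse …TCTGTAT.
Reverse complement of the reverse primer's last 7 bases: ATACAGA; its first k bases are the reverse complement of the reverse primer's last k bases, so a perfect k-base overlap needs the forward primer's last k bases to equal them.
Comparing (forward last k vs required): k=1: T vs A ✗; k=2: AT vs AT ✓; k=3: AAT vs ATA ✗; k=4: AAAT vs ATAC ✗; k=5: AAAAT vs ATACA ✗; k=6: AAAAAT vs ATACAG ✗; k=7: GAAAAAT vs ATACAGA ✗.
Only k = 2 is perfect, so the longest perfect 3' overlap is 2.

Longest perfect overlap: 2 complementary base pairs; below the dimer-risk threshold (threshold 4).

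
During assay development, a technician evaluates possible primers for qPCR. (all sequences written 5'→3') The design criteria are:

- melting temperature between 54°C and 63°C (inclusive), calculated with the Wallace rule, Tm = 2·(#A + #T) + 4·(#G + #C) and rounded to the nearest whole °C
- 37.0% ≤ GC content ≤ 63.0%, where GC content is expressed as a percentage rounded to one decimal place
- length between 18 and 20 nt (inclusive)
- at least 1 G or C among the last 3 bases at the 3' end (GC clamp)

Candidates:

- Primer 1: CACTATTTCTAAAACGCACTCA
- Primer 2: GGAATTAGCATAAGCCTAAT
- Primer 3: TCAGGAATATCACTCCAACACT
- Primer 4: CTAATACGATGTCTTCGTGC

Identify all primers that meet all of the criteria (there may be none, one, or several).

Primer 4 only.

Primer 1 (22 nt, A=8 T=6 G=1 C=7): Tm = 2·14 + 4·8 = 60°C ✓; GC 8/22 = 36.4%, outside 37.0–63.0% ✗; length 22, outside 18–20 ✗; 3' end TCA has 1 G/C ✓ — fails.
Primer 2 (20 nt, A=8 T=5 G=4 C=3): Tm = 2·13 + 4·7 = 54°C ✓; GC 7/20 = 35.0%, outside 37.0–63.0% ✗; length 20 ✓; 3' end AAT has 0 G/C, need ≥1 ✗ — fails.
Primer 3 (22 nt, A=8 T=5 G=2 C=7): Tm = 2·13 + 4·9 = 62°C ✓; GC 9/22 = 40.9% ✓; length 22, outside 18–20 ✗; 3' end ACT has 1 G/C ✓ — fails.
Primer 4 (20 nt, A=4 T=7 G=4 C=5): Tm = 2·11 + 4·9 = 58°C ✓; GC 9/20 = 45.0% ✓; length 20 ✓; 3' end TGC has 2 G/C ✓ — passes.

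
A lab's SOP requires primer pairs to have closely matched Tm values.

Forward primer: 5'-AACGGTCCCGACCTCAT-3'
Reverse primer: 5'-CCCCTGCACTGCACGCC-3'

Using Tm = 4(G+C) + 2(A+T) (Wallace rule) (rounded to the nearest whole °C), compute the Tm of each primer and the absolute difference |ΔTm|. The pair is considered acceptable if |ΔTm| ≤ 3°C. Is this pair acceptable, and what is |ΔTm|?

|ΔTm| = 6°C; the pair is not acceptable.

Forward: A=4 T=3 G=3 C=7 → Tm = 2·7 + 4·10 = 54°C.
Reverse: A=2 T=2 G=3 C=10 → Tm = 2·4 + 4·13 = 60°C.
|ΔTm| = |54 − 60| = 6°C, > 3°C.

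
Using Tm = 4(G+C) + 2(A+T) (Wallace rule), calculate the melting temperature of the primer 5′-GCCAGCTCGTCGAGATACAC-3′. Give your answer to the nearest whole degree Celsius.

64°C

Base counts: A=5, T=3, G=5, C=7 (length 20).
Tm = 2·(5+3) + 4·(5+7) = 2·8 + 4·12 = 16 + 48 = 64°C.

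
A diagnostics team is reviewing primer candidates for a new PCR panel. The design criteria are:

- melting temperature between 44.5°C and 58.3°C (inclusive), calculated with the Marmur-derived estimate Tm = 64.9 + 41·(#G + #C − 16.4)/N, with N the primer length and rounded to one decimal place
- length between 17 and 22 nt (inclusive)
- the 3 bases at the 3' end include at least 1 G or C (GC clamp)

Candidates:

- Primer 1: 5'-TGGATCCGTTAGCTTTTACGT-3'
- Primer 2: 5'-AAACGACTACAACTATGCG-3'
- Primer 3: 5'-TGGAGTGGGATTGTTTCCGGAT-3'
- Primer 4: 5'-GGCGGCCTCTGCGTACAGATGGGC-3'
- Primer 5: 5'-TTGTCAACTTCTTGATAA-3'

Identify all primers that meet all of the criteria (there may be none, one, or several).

Primer 1, Primer 2 and Primer 3.

Primer 1 (21 nt, A=3 T=9 G=5 C=4): Tm = 64.9 + 41·(9 − 16.4)/21 = 50.5°C ✓; length 21 ✓; 3' end CGT has 2 G/C ✓ — passes.
Primer 2 (19 nt, A=8 T=3 G=3 C=5): Tm = 64.9 + 41·(8 − 16.4)/19 = 46.8°C ✓; length 19 ✓; 3' end GCG has 3 G/C ✓ — passes.
Primer 3 (22 nt, A=3 T=8 G=9 C=2): Tm = 64.9 + 41·(11 − 16.4)/22 = 54.8°C ✓; length 22 ✓; 3' end GAT has 1 G/C ✓ — passes.
Primer 4 (24 nt, A=3 T=4 G=10 C=7): Tm = 64.9 + 41·(17 − 16.4)/24 = 65.9°C, outside 44.5–58.3°C ✗; length 24, outside 17–22 ✗; 3' end GGC has 3 G/C ✓ — fails.
Primer 5 (18 nt, A=5 T=8 G=2 C=3): Tm = 64.9 + 41·(5 − 16.4)/18 = 38.9°C, outside 44.5–58.3°C ✗; length 18 ✓; 3' end TAA has 0 G/C, need ≥1 ✗ — fails.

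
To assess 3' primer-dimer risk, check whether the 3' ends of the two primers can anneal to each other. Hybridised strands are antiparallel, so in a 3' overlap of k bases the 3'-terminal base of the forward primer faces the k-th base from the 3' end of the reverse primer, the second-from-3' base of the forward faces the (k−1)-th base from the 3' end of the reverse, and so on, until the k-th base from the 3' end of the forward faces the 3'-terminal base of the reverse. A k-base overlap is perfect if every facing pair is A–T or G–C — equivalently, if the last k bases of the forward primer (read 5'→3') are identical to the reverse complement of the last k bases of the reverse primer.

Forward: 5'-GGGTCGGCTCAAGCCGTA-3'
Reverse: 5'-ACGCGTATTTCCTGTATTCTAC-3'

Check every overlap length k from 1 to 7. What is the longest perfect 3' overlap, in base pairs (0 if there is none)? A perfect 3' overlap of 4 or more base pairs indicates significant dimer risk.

Last 7 bases (5'→3') — forward …AGCCGTA, reverse …ATTCTAC.
Reverse complement of the reverse primer's last 7 bases: GTAGAAT; its first k bases are the reverse complement of the reverse primer's last k bases, so a perfect k-base overlap needs the forward primer's last k bases to equal them.
Comparing (forward last k vs required): k=1: A vs G ✗; k=2: TA vs GT ✗; k=3: GTA vs GTA ✓; k=4: CGTA vs GTAG ✗; k=5: CCGTA vs GTAGA ✗; k=6: GCCGTA vs GTAGAA ✗; k=7: AGCCGTA vs GTAGAAT ✗.
Only k = 3 is perfect, so the longest perfect 3' overlap is 3.

Longest perfect overlap: 3 complementary base pairs; below the dimer-risk threshold (threshold 4).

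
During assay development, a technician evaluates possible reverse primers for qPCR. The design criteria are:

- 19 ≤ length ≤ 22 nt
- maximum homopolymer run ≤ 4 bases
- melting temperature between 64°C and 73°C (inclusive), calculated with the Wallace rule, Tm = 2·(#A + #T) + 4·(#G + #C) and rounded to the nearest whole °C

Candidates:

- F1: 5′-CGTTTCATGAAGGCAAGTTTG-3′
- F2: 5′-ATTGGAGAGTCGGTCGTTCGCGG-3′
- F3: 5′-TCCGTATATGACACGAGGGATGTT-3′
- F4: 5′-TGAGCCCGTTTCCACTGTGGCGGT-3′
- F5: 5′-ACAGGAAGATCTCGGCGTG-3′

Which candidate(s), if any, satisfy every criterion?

None of the candidates satisfy all criteria.

F1 (21 nt, A=5 T=7 G=6 C=3): length 21 ✓; longest run = 3 ✓; Tm = 2·12 + 4·9 = 60°C, outside 64–73°C ✗ — fails.
F2 (23 nt, A=3 T=6 G=10 C=4): length 23, outside 19–22 ✗; longest run = 2 ✓; Tm = 2·9 + 4·14 = 74°C, outside 64–73°C ✗ — fails.
F3 (24 nt, A=6 T=7 G=7 C=4): length 24, outside 19–22 ✗; longest run = 3 ✓; Tm = 2·13 + 4·11 = 70°C ✓ — fails.
F4 (24 nt, A=2 T=7 G=8 C=7): length 24, outside 19–22 ✗; longest run = 3 ✓; Tm = 2·9 + 4·15 = 78°C, outside 64–73°C ✗ — fails.
F5 (19 nt, A=5 T=3 G=7 C=4): length 19 ✓; longest run = 2 ✓; Tm = 2·8 + 4·11 = 60°C, outside 64–73°C ✗ — fails.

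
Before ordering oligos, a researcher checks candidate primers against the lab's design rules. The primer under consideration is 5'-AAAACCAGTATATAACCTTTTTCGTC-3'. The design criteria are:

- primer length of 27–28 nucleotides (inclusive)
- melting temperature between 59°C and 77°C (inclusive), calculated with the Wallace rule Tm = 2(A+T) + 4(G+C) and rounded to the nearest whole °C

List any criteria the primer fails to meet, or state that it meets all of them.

Base counts: A=9, T=9, G=2, C=6 (length 26).
length: length 26, outside 27–28 ✗
Tm: Tm = 2·18 + 4·8 = 68°C ✓

Fails: length.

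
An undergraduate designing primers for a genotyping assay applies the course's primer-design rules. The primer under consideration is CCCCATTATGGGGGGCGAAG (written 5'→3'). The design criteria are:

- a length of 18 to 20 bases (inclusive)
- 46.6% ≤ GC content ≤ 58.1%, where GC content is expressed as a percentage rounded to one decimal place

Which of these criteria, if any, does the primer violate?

Fails: GC content.

Base counts: A=4, T=3, G=8, C=5 (length 20).
length: length 20 ✓
GC content: GC 13/20 = 65.0%, outside 46.6–58.1% ✗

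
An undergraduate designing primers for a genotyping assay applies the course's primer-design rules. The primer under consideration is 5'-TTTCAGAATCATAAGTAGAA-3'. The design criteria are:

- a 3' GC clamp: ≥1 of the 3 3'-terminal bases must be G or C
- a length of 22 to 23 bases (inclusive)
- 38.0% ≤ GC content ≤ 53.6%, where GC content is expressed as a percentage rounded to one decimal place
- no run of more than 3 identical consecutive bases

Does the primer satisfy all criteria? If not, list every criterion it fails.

Fails: length, GC content.

Base counts: A=9, T=6, G=3, C=2 (length 20).
GC clamp: 3' end GAA has 1 G/C ✓
length: length 20, outside 22–23 ✗
GC content: GC 5/20 = 25.0%, outside 38.0–53.6% ✗
homopolymer run: longest run = 3 ✓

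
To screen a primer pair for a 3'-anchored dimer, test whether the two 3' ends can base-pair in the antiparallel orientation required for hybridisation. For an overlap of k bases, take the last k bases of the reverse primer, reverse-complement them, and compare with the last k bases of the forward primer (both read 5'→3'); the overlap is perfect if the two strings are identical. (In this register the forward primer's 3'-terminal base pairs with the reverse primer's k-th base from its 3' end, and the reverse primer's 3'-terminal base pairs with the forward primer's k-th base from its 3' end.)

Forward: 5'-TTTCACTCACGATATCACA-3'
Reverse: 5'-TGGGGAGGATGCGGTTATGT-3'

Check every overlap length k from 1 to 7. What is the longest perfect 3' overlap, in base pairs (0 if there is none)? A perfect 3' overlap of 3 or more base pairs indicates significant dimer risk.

Longest perfect overlap: 3 complementary base pairs; significant dimer risk (threshold 3).

Last 7 bases (5'→3') — forward …TATCACA, reverse …GTTATGT.
Reverse complement of the reverse primer's last 7 bases: ACATAAC; its first k bases are the reverse complement of the reverse primer's last k bases, so a perfect k-base overlap needs the forward primer's last k bases to equal them.
Comparing (forward last k vs required): k=1: A vs A ✓; k=2: CA vs AC ✗; k=3: ACA vs ACA ✓; k=4: CACA vs ACAT ✗; k=5: TCACA vs ACATA ✗; k=6: ATCACA vs ACATAA ✗; k=7: TATCACA vs ACATAAC ✗.
Perfect overlaps at k = 1, 3; the largest is 3.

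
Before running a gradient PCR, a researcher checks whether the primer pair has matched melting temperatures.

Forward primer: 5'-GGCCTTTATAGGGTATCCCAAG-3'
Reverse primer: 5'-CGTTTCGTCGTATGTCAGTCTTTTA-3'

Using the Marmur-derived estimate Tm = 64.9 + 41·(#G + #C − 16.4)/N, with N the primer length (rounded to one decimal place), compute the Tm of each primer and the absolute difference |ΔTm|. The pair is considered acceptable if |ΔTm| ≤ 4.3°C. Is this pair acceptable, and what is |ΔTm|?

|ΔTm| = 0.4°C; the pair is acceptable.

Forward: G+C = 11, N = 22 → Tm = 64.9 + 41·(11 − 16.4)/22 = 54.8°C.
Reverse: G+C = 10, N = 25 → Tm = 64.9 + 41·(10 − 16.4)/25 = 54.4°C.
|ΔTm| = |54.8 − 54.4| = 0.4°C, ≤ 4.3°C.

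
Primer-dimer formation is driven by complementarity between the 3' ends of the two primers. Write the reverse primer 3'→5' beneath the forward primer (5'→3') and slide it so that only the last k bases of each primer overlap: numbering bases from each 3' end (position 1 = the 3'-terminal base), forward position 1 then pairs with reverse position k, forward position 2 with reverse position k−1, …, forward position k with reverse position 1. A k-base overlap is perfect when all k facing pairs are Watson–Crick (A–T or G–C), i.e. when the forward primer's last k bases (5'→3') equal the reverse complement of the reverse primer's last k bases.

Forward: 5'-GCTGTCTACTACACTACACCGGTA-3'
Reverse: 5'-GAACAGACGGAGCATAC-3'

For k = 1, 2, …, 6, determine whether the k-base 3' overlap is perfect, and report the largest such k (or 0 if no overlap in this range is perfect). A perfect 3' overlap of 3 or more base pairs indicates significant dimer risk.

Longest perfect overlap: 3 complementary base pairs; significant dimer risk (threshold 3).

Last 6 bases (5'→3') — forward …CCGGTA, reverse …GCATAC.
Reverse complement of the reverse primer's last 6 bases: GTATGC; its first k bases are the reverse complement of the reverse primer's last k bases, so a perfect k-base overlap needs the forward primer's last k bases to equal them.
Comparing (forward last k vs required): k=1: A vs G ✗; k=2: TA vs GT ✗; k=3: GTA vs GTA ✓; k=4: GGTA vs GTAT ✗; k=5: CGGTA vs GTATG ✗; k=6: CCGGTA vs GTATGC ✗.
Only k = 3 is perfect, so the longest perfect 3' overlap is 3.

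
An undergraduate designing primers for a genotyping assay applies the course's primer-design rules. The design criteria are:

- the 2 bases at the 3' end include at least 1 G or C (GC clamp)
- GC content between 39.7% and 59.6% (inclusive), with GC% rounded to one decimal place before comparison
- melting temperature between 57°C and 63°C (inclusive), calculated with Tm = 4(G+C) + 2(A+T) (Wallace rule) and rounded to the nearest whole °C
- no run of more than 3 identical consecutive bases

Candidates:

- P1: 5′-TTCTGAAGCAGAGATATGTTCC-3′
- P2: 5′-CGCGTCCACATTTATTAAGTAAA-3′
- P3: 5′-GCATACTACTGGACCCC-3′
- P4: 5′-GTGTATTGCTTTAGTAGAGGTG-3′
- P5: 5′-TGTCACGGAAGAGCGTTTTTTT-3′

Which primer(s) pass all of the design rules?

P1 (22 nt, A=6 T=7 G=5 C=4): 3' end CC has 2 G/C ✓; GC 9/22 = 40.9% ✓; Tm = 2·13 + 4·9 = 62°C ✓; longest run = 2 ✓ — passes.
P2 (23 nt, A=8 T=7 G=3 C=5): 3' end AA has 0 G/C, need ≥1 ✗; GC 8/23 = 34.8%, outside 39.7–59.6% ✗; Tm = 2·15 + 4·8 = 62°C ✓; longest run = 3 ✓ — fails.
P3 (17 nt, A=4 T=3 G=3 C=7): 3' end CC has 2 G/C ✓; GC 10/17 = 58.8% ✓; Tm = 2·7 + 4·10 = 54°C, outside 57–63°C ✗; longest run = 4, exceeds 3 ✗ — fails.
P4 (22 nt, A=4 T=9 G=8 C=1): 3' end TG has 1 G/C ✓; GC 9/22 = 40.9% ✓; Tm = 2·13 + 4·9 = 62°C ✓; longest run = 3 ✓ — passes.
P5 (22 nt, A=4 T=9 G=6 C=3): 3' end TT has 0 G/C, need ≥1 ✗; GC 9/22 = 40.9% ✓; Tm = 2·13 + 4·9 = 62°C ✓; longest run = 7, exceeds 3 ✗ — fails.

P1 and P4.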